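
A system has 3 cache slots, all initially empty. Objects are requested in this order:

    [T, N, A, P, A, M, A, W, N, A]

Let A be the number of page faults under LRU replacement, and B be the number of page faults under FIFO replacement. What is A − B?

Under LRU: F F F F . F . F F . → 7 faults.
Under FIFO: F F F F . F . F F F → 8 faults.
A − B = 7 − 8 = -1.

-1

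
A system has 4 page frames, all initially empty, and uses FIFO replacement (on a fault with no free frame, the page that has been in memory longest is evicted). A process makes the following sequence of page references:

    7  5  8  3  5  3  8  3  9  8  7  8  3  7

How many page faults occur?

7 → miss, frames (7)
5 → miss, frames (7 5)
8 → miss, frames (7 5 8)
3 → miss, frames (7 5 8 3)
5 → hit
3 → hit
8 → hit
3 → hit
9 → miss, evict 7, frames (5 8 3 9)
8 → hit
7 → miss, evict 5, frames (8 3 9 7)
8 → hit
3 → hit
7 → hit
Page faults: 6.

6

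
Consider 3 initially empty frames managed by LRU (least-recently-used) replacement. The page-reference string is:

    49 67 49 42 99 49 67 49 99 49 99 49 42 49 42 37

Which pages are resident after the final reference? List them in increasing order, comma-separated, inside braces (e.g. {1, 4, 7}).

{37, 42, 49}

49 -> fault, frames {49}
67 -> fault, frames {49,67}
49 -> hit
42 -> fault, frames {67,49,42}
99 -> fault, evict 67, frames {49,42,99}
49 -> hit
67 -> fault, evict 42, frames {99,49,67}
49 -> hit
99 -> hit
49 -> hit
99 -> hit
49 -> hit
42 -> fault, evict 67, frames {99,49,42}
49 -> hit
42 -> hit
37 -> fault, evict 99, frames {49,42,37}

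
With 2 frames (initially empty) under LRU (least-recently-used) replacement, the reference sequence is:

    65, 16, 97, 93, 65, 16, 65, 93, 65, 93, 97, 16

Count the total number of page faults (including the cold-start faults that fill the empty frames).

9

65 → miss, frames (65)
16 → miss, frames (65 16)
97 → miss, evict 65, frames (16 97)
93 → miss, evict 16, frames (97 93)
65 → miss, evict 97, frames (93 65)
16 → miss, evict 93, frames (65 16)
65 → hit
93 → miss, evict 16, frames (65 93)
65 → hit
93 → hit
97 → miss, evict 65, frames (93 97)
16 → miss, evict 93, frames (97 16)
Page faults: 9.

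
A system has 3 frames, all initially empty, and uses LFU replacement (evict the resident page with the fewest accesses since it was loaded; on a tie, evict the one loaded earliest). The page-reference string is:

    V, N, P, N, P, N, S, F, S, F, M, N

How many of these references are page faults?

V -> fault, frames {V}
N -> fault, frames {V,N}
P -> fault, frames {V,N,P}
N -> hit
P -> hit
N -> hit
S -> fault, evict V, frames {N,P,S}
F -> fault, evict S, frames {N,P,F}
S -> fault, evict F, frames {N,P,S}
F -> fault, evict S, frames {N,P,F}
M -> fault, evict F, frames {N,P,M}
N -> hit
Page faults: 8.

8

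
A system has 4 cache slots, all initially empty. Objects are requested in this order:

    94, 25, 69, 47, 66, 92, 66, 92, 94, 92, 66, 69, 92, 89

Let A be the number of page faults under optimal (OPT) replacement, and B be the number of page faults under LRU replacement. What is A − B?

-2

Under OPT: F F F F F F . . . . . . . F → 7 faults.
Under LRU: F F F F F F . . F . . F . F → 9 faults.
A − B = 7 − 9 = -2.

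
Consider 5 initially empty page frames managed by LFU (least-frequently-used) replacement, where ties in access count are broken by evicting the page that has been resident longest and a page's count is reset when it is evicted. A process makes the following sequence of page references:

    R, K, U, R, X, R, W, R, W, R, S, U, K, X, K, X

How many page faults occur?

8

R → miss, frames [R]
K → miss, frames [R, K]
U → miss, frames [R, K, U]
R → hit
X → miss, frames [R, K, U, X]
R → hit
W → miss, frames [R, K, U, X, W]
R → hit
W → hit
R → hit
S → miss, evict K, frames [R, U, X, W, S]
U → hit
K → miss, evict X, frames [R, U, W, S, K]
X → miss, evict S, frames [R, U, W, K, X]
K → hit
X → hit
Page faults: 8.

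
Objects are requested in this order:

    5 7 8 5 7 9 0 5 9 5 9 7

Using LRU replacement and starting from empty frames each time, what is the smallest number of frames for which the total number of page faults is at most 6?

f=1: 12 faults
f=2: 10 faults
f=3: 7 faults
f=4: 5 faults
f=5: 5 faults
Smallest f with faults ≤ 6 is 4.

4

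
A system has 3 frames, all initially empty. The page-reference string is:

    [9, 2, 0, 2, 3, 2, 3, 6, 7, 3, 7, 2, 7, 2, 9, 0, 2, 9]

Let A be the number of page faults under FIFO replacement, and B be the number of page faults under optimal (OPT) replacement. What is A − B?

1

Under FIFO: F F F . F . . F F . . F . . F F . . → 9 faults.
Under OPT: F F F . F . . F F . . . . . F F . . → 8 faults.
A − B = 9 − 8 = 1.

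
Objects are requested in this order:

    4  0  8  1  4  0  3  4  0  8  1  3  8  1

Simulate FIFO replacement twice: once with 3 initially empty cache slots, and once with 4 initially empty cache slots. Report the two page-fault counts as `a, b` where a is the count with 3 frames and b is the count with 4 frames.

9, 10

3 frames: F F F F F F F . . F F . . . → 9 faults.
4 frames: F F F F . . F F F F F F . . → 10 faults.
10 > 9: adding a frame increased faults — Belady's anomaly.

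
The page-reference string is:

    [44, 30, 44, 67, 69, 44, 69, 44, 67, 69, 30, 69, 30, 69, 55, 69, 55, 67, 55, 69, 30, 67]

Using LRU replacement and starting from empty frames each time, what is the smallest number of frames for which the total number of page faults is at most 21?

f=1: 22 faults
f=2: 13 faults
f=3: 9 faults
f=4: 5 faults
f=5: 5 faults
Smallest f with faults ≤ 21 is 2.

2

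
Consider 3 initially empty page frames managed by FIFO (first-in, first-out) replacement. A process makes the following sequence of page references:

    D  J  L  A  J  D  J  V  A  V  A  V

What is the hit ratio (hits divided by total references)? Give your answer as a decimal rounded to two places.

D → miss, frames [D]
J → miss, frames [D, J]
L → miss, frames [D, J, L]
A → miss, evict D, frames [J, L, A]
J → hit
D → miss, evict J, frames [L, A, D]
J → miss, evict L, frames [A, D, J]
V → miss, evict A, frames [D, J, V]
A → miss, evict D, frames [J, V, A]
V → hit
A → hit
V → hit
Hits: 4 of 12 references → 4/12 = 0.3333.

0.33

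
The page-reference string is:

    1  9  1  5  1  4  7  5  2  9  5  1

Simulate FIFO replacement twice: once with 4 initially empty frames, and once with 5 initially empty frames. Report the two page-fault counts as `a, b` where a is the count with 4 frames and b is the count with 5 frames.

4 frames: F F . F . F F . F F F F → 9 faults.
5 frames: F F . F . F F . F . . F → 7 faults.
7 < 9: adding a frame reduced faults, as is typical.

9, 7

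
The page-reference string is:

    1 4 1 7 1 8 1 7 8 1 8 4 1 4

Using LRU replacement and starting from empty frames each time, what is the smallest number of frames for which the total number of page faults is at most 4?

4

f=1: 14 faults
f=2: 9 faults
f=3: 5 faults
f=4: 4 faults
Smallest f with faults ≤ 4 is 4.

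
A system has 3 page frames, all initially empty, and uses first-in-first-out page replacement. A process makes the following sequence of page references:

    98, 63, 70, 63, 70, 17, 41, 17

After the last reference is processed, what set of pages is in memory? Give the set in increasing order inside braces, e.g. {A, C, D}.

98 -> miss, frames [98]
63 -> miss, frames [98, 63]
70 -> miss, frames [98, 63, 70]
63 -> hit
70 -> hit
17 -> miss, evict 98, frames [63, 70, 17]
41 -> miss, evict 63, frames [70, 17, 41]
17 -> hit

{17, 41, 70}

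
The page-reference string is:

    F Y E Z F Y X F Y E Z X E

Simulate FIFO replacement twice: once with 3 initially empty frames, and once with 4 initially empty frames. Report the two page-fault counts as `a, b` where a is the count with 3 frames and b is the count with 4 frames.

3 frames: F F F F F F F . . F F . . → 9 faults.
4 frames: F F F F . . F F F F F F . → 10 faults.
10 > 9: adding a frame increased faults — Belady's anomaly.

9, 10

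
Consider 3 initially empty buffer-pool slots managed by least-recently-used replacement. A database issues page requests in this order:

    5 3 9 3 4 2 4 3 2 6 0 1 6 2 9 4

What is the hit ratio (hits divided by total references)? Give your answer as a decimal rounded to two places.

0.31

5 → miss, frames (5)
3 → miss, frames (5 3)
9 → miss, frames (5 3 9)
3 → hit
4 → miss, evict 5, frames (9 3 4)
2 → miss, evict 9, frames (3 4 2)
4 → hit
3 → hit
2 → hit
6 → miss, evict 4, frames (3 2 6)
0 → miss, evict 3, frames (2 6 0)
1 → miss, evict 2, frames (6 0 1)
6 → hit
2 → miss, evict 0, frames (1 6 2)
9 → miss, evict 1, frames (6 2 9)
4 → miss, evict 6, frames (2 9 4)
Hits: 5 of 16 references → 5/16 = 0.3125.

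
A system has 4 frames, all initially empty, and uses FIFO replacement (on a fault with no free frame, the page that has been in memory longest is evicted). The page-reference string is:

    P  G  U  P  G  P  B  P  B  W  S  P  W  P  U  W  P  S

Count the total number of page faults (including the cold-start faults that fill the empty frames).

P -> fault, frames [P]
G -> fault, frames [P, G]
U -> fault, frames [P, G, U]
P -> hit
G -> hit
P -> hit
B -> fault, frames [P, G, U, B]
P -> hit
B -> hit
W -> fault, evict P, frames [G, U, B, W]
S -> fault, evict G, frames [U, B, W, S]
P -> fault, evict U, frames [B, W, S, P]
W -> hit
P -> hit
U -> fault, evict B, frames [W, S, P, U]
W -> hit
P -> hit
S -> hit
Page faults: 8.

8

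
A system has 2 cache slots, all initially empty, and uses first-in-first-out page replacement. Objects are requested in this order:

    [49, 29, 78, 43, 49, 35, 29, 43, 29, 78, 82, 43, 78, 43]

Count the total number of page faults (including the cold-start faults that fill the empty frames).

12

49 → fault, frames {49}
29 → fault, frames {49,29}
78 → fault, evict 49, frames {29,78}
43 → fault, evict 29, frames {78,43}
49 → fault, evict 78, frames {43,49}
35 → fault, evict 43, frames {49,35}
29 → fault, evict 49, frames {35,29}
43 → fault, evict 35, frames {29,43}
29 → hit
78 → fault, evict 29, frames {43,78}
82 → fault, evict 43, frames {78,82}
43 → fault, evict 78, frames {82,43}
78 → fault, evict 82, frames {43,78}
43 → hit
Page faults: 12.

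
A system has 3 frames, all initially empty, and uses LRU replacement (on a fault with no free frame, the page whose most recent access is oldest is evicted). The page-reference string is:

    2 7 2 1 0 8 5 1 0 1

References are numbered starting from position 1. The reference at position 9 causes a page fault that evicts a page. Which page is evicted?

pos 1: 2: fault, frames {2}
pos 2: 7: fault, frames {2,7}
pos 3: 2: hit
pos 4: 1: fault, frames {7,2,1}
pos 5: 0: fault, evict 7, frames {2,1,0}
pos 6: 8: fault, evict 2, frames {1,0,8}
pos 7: 5: fault, evict 1, frames {0,8,5}
pos 8: 1: fault, evict 0, frames {8,5,1}
pos 9: 0: fault, evict 8, frames {5,1,0}
At position 9, page 8 is evicted.

8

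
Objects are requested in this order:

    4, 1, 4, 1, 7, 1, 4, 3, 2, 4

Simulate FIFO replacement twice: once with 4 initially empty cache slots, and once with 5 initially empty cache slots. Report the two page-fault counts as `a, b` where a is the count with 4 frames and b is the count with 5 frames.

4 frames: F F . . F . . F F F → 6 faults.
5 frames: F F . . F . . F F . → 5 faults.
5 < 6: adding a frame reduced faults, as is typical.

6, 5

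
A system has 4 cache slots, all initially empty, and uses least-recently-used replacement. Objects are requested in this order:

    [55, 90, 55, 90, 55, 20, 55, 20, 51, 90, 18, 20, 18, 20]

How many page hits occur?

55 -> miss, frames (55)
90 -> miss, frames (55 90)
55 -> hit
90 -> hit
55 -> hit
20 -> miss, frames (90 55 20)
55 -> hit
20 -> hit
51 -> miss, frames (90 55 20 51)
90 -> hit
18 -> miss, evict 55, frames (20 51 90 18)
20 -> hit
18 -> hit
20 -> hit
Hits: 9.

9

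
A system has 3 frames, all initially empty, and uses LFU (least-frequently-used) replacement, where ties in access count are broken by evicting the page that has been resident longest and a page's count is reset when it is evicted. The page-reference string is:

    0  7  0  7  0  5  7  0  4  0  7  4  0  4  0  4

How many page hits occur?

0 → miss, frames (0)
7 → miss, frames (0 7)
0 → hit
7 → hit
0 → hit
5 → miss, frames (0 7 5)
7 → hit
0 → hit
4 → miss, evict 5, frames (0 7 4)
0 → hit
7 → hit
4 → hit
0 → hit
4 → hit
0 → hit
4 → hit
Hits: 12.

12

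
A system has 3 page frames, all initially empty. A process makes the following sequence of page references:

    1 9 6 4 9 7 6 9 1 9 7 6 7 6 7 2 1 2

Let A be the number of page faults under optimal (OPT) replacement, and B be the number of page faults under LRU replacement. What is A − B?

Under OPT: F F F F . F . . F . . F . . . F . . → 8 faults.
Under LRU: F F F F . F F . F . F F . . . F F . → 11 faults.
A − B = 8 − 11 = -3.

-3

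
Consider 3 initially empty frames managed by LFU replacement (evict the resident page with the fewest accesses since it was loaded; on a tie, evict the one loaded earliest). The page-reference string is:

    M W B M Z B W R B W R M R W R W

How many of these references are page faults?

M: miss, frames {M}
W: miss, frames {M,W}
B: miss, frames {M,W,B}
M: hit
Z: miss, evict W, frames {M,B,Z}
B: hit
W: miss, evict Z, frames {M,B,W}
R: miss, evict W, frames {M,B,R}
B: hit
W: miss, evict R, frames {M,B,W}
R: miss, evict W, frames {M,B,R}
M: hit
R: hit
W: miss, evict R, frames {M,B,W}
R: miss, evict W, frames {M,B,R}
W: miss, evict R, frames {M,B,W}
Page faults: 11.

11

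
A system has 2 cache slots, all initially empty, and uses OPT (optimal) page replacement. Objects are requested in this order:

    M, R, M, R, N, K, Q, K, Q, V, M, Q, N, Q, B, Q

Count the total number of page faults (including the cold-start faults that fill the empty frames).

M: fault, frames (M)
R: fault, frames (M R)
M: hit
R: hit
N: fault, evict R, frames (M N)
K: fault, evict N, frames (M K)
Q: fault, evict M, frames (K Q)
K: hit
Q: hit
V: fault, evict K, frames (Q V)
M: fault, evict V, frames (Q M)
Q: hit
N: fault, evict M, frames (Q N)
Q: hit
B: fault, evict N, frames (Q B)
Q: hit
Page faults: 9.

9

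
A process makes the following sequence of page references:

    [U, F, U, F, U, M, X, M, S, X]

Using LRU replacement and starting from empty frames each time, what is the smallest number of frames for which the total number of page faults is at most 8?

f=1: 10 faults
f=2: 6 faults
f=3: 5 faults
f=4: 5 faults
f=5: 5 faults
Smallest f with faults ≤ 8 is 2.

2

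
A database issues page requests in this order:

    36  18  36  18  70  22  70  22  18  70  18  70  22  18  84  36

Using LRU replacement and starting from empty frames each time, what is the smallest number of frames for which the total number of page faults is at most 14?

f=1: 16 faults
f=2: 10 faults
f=3: 6 faults
f=4: 6 faults
f=5: 5 faults
Smallest f with faults ≤ 14 is 2.

2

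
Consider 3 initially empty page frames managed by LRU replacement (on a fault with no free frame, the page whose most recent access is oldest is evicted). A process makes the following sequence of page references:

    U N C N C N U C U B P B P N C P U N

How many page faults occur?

U -> miss, frames [U]
N -> miss, frames [U, N]
C -> miss, frames [U, N, C]
N -> hit
C -> hit
N -> hit
U -> hit
C -> hit
U -> hit
B -> miss, evict N, frames [C, U, B]
P -> miss, evict C, frames [U, B, P]
B -> hit
P -> hit
N -> miss, evict U, frames [B, P, N]
C -> miss, evict B, frames [P, N, C]
P -> hit
U -> miss, evict N, frames [C, P, U]
N -> miss, evict C, frames [P, U, N]
Page faults: 9.

9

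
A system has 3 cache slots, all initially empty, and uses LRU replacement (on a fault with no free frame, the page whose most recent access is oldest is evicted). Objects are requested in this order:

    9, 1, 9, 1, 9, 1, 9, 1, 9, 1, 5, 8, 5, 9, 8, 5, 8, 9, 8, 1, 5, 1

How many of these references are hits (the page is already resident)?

15

9 -> fault, frames (9)
1 -> fault, frames (9 1)
9 -> hit
1 -> hit
9 -> hit
1 -> hit
9 -> hit
1 -> hit
9 -> hit
1 -> hit
5 -> fault, frames (9 1 5)
8 -> fault, evict 9, frames (1 5 8)
5 -> hit
9 -> fault, evict 1, frames (8 5 9)
8 -> hit
5 -> hit
8 -> hit
9 -> hit
8 -> hit
1 -> fault, evict 5, frames (9 8 1)
5 -> fault, evict 9, frames (8 1 5)
1 -> hit
Hits: 15.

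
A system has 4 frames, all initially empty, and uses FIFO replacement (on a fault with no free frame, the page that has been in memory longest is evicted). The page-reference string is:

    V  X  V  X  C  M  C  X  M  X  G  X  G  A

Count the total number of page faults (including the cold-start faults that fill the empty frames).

V → miss, frames [V]
X → miss, frames [V, X]
V → hit
X → hit
C → miss, frames [V, X, C]
M → miss, frames [V, X, C, M]
C → hit
X → hit
M → hit
X → hit
G → miss, evict V, frames [X, C, M, G]
X → hit
G → hit
A → miss, evict X, frames [C, M, G, A]
Page faults: 6.

6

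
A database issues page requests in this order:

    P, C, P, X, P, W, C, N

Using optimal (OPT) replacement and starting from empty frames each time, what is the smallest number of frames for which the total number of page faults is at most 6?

2

f=1: 8 faults
f=2: 6 faults
f=3: 5 faults
f=4: 5 faults
f=5: 5 faults
Smallest f with faults ≤ 6 is 2.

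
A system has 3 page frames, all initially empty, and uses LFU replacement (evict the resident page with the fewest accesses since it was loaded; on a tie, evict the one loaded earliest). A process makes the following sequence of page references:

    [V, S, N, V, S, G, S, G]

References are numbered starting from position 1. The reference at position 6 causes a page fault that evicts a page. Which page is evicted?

pos 1: V -> miss, frames {V}
pos 2: S -> miss, frames {V,S}
pos 3: N -> miss, frames {V,S,N}
pos 4: V -> hit
pos 5: S -> hit
pos 6: G -> miss, evict N, frames {V,S,G}
At position 6, page N is evicted.

N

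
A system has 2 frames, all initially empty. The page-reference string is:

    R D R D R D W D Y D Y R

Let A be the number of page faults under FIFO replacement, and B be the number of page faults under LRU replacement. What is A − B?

1

Under FIFO: F F . . . . F . F F . F → 6 faults.
Under LRU: F F . . . . F . F . . F → 5 faults.
A − B = 6 − 5 = 1.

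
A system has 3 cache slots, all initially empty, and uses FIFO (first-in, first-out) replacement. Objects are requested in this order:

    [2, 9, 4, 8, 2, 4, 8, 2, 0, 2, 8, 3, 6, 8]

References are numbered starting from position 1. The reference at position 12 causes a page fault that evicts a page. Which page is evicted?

8

pos 1: 2: fault, frames {2}
pos 2: 9: fault, frames {2,9}
pos 3: 4: fault, frames {2,9,4}
pos 4: 8: fault, evict 2, frames {9,4,8}
pos 5: 2: fault, evict 9, frames {4,8,2}
pos 6: 4: hit
pos 7: 8: hit
pos 8: 2: hit
pos 9: 0: fault, evict 4, frames {8,2,0}
pos 10: 2: hit
pos 11: 8: hit
pos 12: 3: fault, evict 8, frames {2,0,3}
At position 12, page 8 is evicted.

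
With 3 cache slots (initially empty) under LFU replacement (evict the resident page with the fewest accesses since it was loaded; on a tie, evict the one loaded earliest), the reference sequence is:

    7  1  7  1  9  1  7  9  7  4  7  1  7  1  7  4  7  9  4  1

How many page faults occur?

6

7: fault, frames (7)
1: fault, frames (7 1)
7: hit
1: hit
9: fault, frames (7 1 9)
1: hit
7: hit
9: hit
7: hit
4: fault, evict 9, frames (7 1 4)
7: hit
1: hit
7: hit
1: hit
7: hit
4: hit
7: hit
9: fault, evict 4, frames (7 1 9)
4: fault, evict 9, frames (7 1 4)
1: hit
Page faults: 6.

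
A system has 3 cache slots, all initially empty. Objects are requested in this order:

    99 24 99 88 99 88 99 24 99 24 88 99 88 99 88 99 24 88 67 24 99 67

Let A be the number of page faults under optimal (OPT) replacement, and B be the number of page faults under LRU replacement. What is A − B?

-1

Under OPT: F F . F . . . . . . . . . . . . . . F . . . → 4 faults.
Under LRU: F F . F . . . . . . . . . . . . . . F . F . → 5 faults.
A − B = 4 − 5 = -1.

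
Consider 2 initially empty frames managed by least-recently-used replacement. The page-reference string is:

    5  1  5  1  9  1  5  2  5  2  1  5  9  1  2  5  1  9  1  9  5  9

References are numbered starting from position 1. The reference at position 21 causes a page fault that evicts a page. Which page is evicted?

1

pos 1: 5 -> fault, frames (5)
pos 2: 1 -> fault, frames (5 1)
pos 3: 5 -> hit
pos 4: 1 -> hit
pos 5: 9 -> fault, evict 5, frames (1 9)
pos 6: 1 -> hit
pos 7: 5 -> fault, evict 9, frames (1 5)
pos 8: 2 -> fault, evict 1, frames (5 2)
pos 9: 5 -> hit
pos 10: 2 -> hit
pos 11: 1 -> fault, evict 5, frames (2 1)
pos 12: 5 -> fault, evict 2, frames (1 5)
pos 13: 9 -> fault, evict 1, frames (5 9)
pos 14: 1 -> fault, evict 5, frames (9 1)
pos 15: 2 -> fault, evict 9, frames (1 2)
pos 16: 5 -> fault, evict 1, frames (2 5)
pos 17: 1 -> fault, evict 2, frames (5 1)
pos 18: 9 -> fault, evict 5, frames (1 9)
pos 19: 1 -> hit
pos 20: 9 -> hit
pos 21: 5 -> fault, evict 1, frames (9 5)
At position 21, page 1 is evicted.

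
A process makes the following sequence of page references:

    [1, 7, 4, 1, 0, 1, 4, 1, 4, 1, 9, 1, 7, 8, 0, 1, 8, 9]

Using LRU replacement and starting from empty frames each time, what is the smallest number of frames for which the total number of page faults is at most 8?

f=1: 18 faults
f=2: 13 faults
f=3: 10 faults
f=4: 9 faults
f=5: 7 faults
f=6: 6 faults
Smallest f with faults ≤ 8 is 5.

5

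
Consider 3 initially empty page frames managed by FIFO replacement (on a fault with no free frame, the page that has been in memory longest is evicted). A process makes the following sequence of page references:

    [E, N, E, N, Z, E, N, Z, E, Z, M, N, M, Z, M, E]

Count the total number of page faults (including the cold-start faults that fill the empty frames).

5

E → fault, frames (E)
N → fault, frames (E N)
E → hit
N → hit
Z → fault, frames (E N Z)
E → hit
N → hit
Z → hit
E → hit
Z → hit
M → fault, evict E, frames (N Z M)
N → hit
M → hit
Z → hit
M → hit
E → fault, evict N, frames (Z M E)
Page faults: 5.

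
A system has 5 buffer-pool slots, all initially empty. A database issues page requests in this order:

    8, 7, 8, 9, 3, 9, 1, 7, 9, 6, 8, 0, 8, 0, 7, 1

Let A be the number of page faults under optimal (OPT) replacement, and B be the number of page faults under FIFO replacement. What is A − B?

Under OPT: F F . F F . F . . F . F . . . . → 7 faults.
Under FIFO: F F . F F . F . . F F F . . F . → 9 faults.
A − B = 7 − 9 = -2.

-2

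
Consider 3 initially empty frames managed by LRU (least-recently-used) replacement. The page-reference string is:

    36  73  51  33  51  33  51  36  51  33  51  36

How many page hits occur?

7

36: fault, frames {36}
73: fault, frames {36,73}
51: fault, frames {36,73,51}
33: fault, evict 36, frames {73,51,33}
51: hit
33: hit
51: hit
36: fault, evict 73, frames {33,51,36}
51: hit
33: hit
51: hit
36: hit
Hits: 7.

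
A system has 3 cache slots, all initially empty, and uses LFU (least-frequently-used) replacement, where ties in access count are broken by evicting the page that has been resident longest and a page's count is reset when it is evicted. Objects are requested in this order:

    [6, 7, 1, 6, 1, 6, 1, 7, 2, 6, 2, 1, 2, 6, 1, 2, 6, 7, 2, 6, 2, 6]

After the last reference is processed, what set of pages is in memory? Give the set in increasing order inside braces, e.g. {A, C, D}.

{1, 2, 6}

6 -> fault, frames {6}
7 -> fault, frames {6,7}
1 -> fault, frames {6,7,1}
6 -> hit
1 -> hit
6 -> hit
1 -> hit
7 -> hit
2 -> fault, evict 7, frames {6,1,2}
6 -> hit
2 -> hit
1 -> hit
2 -> hit
6 -> hit
1 -> hit
2 -> hit
6 -> hit
7 -> fault, evict 2, frames {6,1,7}
2 -> fault, evict 7, frames {6,1,2}
6 -> hit
2 -> hit
6 -> hit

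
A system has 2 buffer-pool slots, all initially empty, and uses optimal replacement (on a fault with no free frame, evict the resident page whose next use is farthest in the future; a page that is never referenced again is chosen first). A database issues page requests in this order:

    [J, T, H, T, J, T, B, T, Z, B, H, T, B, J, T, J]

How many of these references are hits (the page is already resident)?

7

J: fault, frames [J]
T: fault, frames [J, T]
H: fault, evict J, frames [T, H]
T: hit
J: fault, evict H, frames [T, J]
T: hit
B: fault, evict J, frames [T, B]
T: hit
Z: fault, evict T, frames [B, Z]
B: hit
H: fault, evict Z, frames [B, H]
T: fault, evict H, frames [B, T]
B: hit
J: fault, evict B, frames [T, J]
T: hit
J: hit
Hits: 7.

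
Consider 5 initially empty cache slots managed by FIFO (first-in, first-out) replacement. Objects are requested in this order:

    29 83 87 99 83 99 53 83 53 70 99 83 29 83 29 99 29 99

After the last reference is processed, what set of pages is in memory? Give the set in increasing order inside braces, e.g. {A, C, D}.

29: fault, frames (29)
83: fault, frames (29 83)
87: fault, frames (29 83 87)
99: fault, frames (29 83 87 99)
83: hit
99: hit
53: fault, frames (29 83 87 99 53)
83: hit
53: hit
70: fault, evict 29, frames (83 87 99 53 70)
99: hit
83: hit
29: fault, evict 83, frames (87 99 53 70 29)
83: fault, evict 87, frames (99 53 70 29 83)
29: hit
99: hit
29: hit
99: hit

{29, 53, 70, 83, 99}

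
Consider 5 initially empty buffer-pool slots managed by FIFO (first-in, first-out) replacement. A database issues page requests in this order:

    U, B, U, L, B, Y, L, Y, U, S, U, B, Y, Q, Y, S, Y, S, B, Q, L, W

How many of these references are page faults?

7

U -> miss, frames {U}
B -> miss, frames {U,B}
U -> hit
L -> miss, frames {U,B,L}
B -> hit
Y -> miss, frames {U,B,L,Y}
L -> hit
Y -> hit
U -> hit
S -> miss, frames {U,B,L,Y,S}
U -> hit
B -> hit
Y -> hit
Q -> miss, evict U, frames {B,L,Y,S,Q}
Y -> hit
S -> hit
Y -> hit
S -> hit
B -> hit
Q -> hit
L -> hit
W -> miss, evict B, frames {L,Y,S,Q,W}
Page faults: 7.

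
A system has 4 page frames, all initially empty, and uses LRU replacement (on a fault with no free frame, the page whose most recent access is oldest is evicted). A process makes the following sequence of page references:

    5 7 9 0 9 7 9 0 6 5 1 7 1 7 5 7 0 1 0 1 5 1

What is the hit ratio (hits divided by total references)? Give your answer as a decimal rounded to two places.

0.59

5 → miss, frames (5)
7 → miss, frames (5 7)
9 → miss, frames (5 7 9)
0 → miss, frames (5 7 9 0)
9 → hit
7 → hit
9 → hit
0 → hit
6 → miss, evict 5, frames (7 9 0 6)
5 → miss, evict 7, frames (9 0 6 5)
1 → miss, evict 9, frames (0 6 5 1)
7 → miss, evict 0, frames (6 5 1 7)
1 → hit
7 → hit
5 → hit
7 → hit
0 → miss, evict 6, frames (1 5 7 0)
1 → hit
0 → hit
1 → hit
5 → hit
1 → hit
Hits: 13 of 22 references → 13/22 = 0.5909.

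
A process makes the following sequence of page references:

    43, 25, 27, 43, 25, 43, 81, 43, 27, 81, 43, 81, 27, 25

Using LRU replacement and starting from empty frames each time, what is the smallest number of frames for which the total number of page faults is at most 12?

f=1: 14 faults
f=2: 11 faults
f=3: 6 faults
f=4: 4 faults
Smallest f with faults ≤ 12 is 2.

2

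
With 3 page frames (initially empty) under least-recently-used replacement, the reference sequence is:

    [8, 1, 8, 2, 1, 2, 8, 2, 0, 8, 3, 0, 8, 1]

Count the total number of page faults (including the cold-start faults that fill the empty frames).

8 -> miss, frames [8]
1 -> miss, frames [8, 1]
8 -> hit
2 -> miss, frames [1, 8, 2]
1 -> hit
2 -> hit
8 -> hit
2 -> hit
0 -> miss, evict 1, frames [8, 2, 0]
8 -> hit
3 -> miss, evict 2, frames [0, 8, 3]
0 -> hit
8 -> hit
1 -> miss, evict 3, frames [0, 8, 1]
Page faults: 6.

6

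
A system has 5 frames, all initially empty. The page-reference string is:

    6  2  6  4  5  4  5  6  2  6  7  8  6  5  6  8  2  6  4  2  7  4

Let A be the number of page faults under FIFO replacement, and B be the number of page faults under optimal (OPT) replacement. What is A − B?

2

Under FIFO: F F . F F . . . . . F F F . . . F . F . . . → 9 faults.
Under OPT: F F . F F . . . . . F F . . . . . . . . F . → 7 faults.
A − B = 9 − 7 = 2.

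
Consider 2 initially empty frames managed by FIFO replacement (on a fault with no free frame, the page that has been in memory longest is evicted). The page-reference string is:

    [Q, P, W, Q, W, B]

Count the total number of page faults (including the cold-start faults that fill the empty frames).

Q: fault, frames [Q]
P: fault, frames [Q, P]
W: fault, evict Q, frames [P, W]
Q: fault, evict P, frames [W, Q]
W: hit
B: fault, evict W, frames [Q, B]
Page faults: 5.

5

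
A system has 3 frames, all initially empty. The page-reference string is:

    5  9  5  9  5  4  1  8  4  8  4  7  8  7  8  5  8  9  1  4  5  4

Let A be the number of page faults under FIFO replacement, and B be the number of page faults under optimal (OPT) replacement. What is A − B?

2

Under FIFO: F F . . . F F F . . . F . . . F . F F F F . → 11 faults.
Under OPT: F F . . . F F F . . . F . . . . . F F F . . → 9 faults.
A − B = 11 − 9 = 2.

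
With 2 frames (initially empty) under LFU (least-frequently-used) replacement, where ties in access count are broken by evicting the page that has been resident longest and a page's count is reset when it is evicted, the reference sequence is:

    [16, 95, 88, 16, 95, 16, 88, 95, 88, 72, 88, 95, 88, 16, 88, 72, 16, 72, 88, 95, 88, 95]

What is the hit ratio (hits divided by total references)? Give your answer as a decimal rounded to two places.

0.23

16: fault, frames {16}
95: fault, frames {16,95}
88: fault, evict 16, frames {95,88}
16: fault, evict 95, frames {88,16}
95: fault, evict 88, frames {16,95}
16: hit
88: fault, evict 95, frames {16,88}
95: fault, evict 88, frames {16,95}
88: fault, evict 95, frames {16,88}
72: fault, evict 88, frames {16,72}
88: fault, evict 72, frames {16,88}
95: fault, evict 88, frames {16,95}
88: fault, evict 95, frames {16,88}
16: hit
88: hit
72: fault, evict 88, frames {16,72}
16: hit
72: hit
88: fault, evict 72, frames {16,88}
95: fault, evict 88, frames {16,95}
88: fault, evict 95, frames {16,88}
95: fault, evict 88, frames {16,95}
Hits: 5 of 22 references → 5/22 = 0.2273.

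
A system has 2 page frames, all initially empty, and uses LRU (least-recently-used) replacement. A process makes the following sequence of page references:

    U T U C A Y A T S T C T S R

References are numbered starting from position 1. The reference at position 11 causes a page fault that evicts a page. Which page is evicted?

S

pos 1: U → miss, frames (U)
pos 2: T → miss, frames (U T)
pos 3: U → hit
pos 4: C → miss, evict T, frames (U C)
pos 5: A → miss, evict U, frames (C A)
pos 6: Y → miss, evict C, frames (A Y)
pos 7: A → hit
pos 8: T → miss, evict Y, frames (A T)
pos 9: S → miss, evict A, frames (T S)
pos 10: T → hit
pos 11: C → miss, evict S, frames (T C)
At position 11, page S is evicted.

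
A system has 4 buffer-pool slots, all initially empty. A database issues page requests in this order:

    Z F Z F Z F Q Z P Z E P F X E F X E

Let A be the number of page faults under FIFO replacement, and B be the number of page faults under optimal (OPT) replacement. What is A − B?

Under FIFO: F F . . . . F . F . F . . F . F . . → 7 faults.
Under OPT: F F . . . . F . F . F . . F . . . . → 6 faults.
A − B = 7 − 6 = 1.

1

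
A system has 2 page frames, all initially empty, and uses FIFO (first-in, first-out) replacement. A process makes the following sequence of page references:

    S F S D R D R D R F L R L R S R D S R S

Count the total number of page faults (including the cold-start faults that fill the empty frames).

S: miss, frames {S}
F: miss, frames {S,F}
S: hit
D: miss, evict S, frames {F,D}
R: miss, evict F, frames {D,R}
D: hit
R: hit
D: hit
R: hit
F: miss, evict D, frames {R,F}
L: miss, evict R, frames {F,L}
R: miss, evict F, frames {L,R}
L: hit
R: hit
S: miss, evict L, frames {R,S}
R: hit
D: miss, evict R, frames {S,D}
S: hit
R: miss, evict S, frames {D,R}
S: miss, evict D, frames {R,S}
Page faults: 11.

11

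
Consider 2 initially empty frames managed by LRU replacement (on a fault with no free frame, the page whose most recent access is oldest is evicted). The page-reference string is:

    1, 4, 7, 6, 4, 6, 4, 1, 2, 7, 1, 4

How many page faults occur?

10

1 → miss, frames {1}
4 → miss, frames {1,4}
7 → miss, evict 1, frames {4,7}
6 → miss, evict 4, frames {7,6}
4 → miss, evict 7, frames {6,4}
6 → hit
4 → hit
1 → miss, evict 6, frames {4,1}
2 → miss, evict 4, frames {1,2}
7 → miss, evict 1, frames {2,7}
1 → miss, evict 2, frames {7,1}
4 → miss, evict 7, frames {1,4}
Page faults: 10.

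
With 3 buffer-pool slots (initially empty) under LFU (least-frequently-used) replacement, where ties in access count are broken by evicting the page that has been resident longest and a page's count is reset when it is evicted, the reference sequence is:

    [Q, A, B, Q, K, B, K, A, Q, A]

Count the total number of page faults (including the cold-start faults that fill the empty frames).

7

Q → miss, frames [Q]
A → miss, frames [Q, A]
B → miss, frames [Q, A, B]
Q → hit
K → miss, evict A, frames [Q, B, K]
B → hit
K → hit
A → miss, evict Q, frames [B, K, A]
Q → miss, evict A, frames [B, K, Q]
A → miss, evict Q, frames [B, K, A]
Page faults: 7.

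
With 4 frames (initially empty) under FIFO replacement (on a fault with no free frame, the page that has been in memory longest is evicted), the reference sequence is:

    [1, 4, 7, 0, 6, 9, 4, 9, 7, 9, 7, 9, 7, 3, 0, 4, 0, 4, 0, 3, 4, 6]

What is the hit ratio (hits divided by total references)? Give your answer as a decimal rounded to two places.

1: fault, frames (1)
4: fault, frames (1 4)
7: fault, frames (1 4 7)
0: fault, frames (1 4 7 0)
6: fault, evict 1, frames (4 7 0 6)
9: fault, evict 4, frames (7 0 6 9)
4: fault, evict 7, frames (0 6 9 4)
9: hit
7: fault, evict 0, frames (6 9 4 7)
9: hit
7: hit
9: hit
7: hit
3: fault, evict 6, frames (9 4 7 3)
0: fault, evict 9, frames (4 7 3 0)
4: hit
0: hit
4: hit
0: hit
3: hit
4: hit
6: fault, evict 4, frames (7 3 0 6)
Hits: 11 of 22 references → 11/22 = 0.5000.

0.50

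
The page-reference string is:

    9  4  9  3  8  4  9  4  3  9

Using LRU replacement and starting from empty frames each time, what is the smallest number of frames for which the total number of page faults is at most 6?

f=1: 10 faults
f=2: 8 faults
f=3: 7 faults
f=4: 4 faults
Smallest f with faults ≤ 6 is 4.

4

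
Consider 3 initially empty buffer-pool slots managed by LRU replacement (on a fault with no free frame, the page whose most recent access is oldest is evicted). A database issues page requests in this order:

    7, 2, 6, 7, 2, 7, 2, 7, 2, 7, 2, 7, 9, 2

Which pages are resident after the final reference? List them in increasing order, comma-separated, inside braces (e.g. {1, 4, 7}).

7 → miss, frames [7]
2 → miss, frames [7, 2]
6 → miss, frames [7, 2, 6]
7 → hit
2 → hit
7 → hit
2 → hit
7 → hit
2 → hit
7 → hit
2 → hit
7 → hit
9 → miss, evict 6, frames [2, 7, 9]
2 → hit

{2, 7, 9}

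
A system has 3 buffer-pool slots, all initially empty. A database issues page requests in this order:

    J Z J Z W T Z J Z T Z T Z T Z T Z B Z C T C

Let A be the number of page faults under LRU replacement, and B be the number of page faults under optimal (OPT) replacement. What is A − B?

2

Under LRU: F F . . F F . F . . . . . . . . . F . F F . → 8 faults.
Under OPT: F F . . F F . . . . . . . . . . . F . F . . → 6 faults.
A − B = 8 − 6 = 2.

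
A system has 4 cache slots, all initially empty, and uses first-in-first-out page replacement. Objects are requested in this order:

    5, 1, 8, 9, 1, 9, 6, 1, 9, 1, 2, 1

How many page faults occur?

5 -> fault, frames (5)
1 -> fault, frames (5 1)
8 -> fault, frames (5 1 8)
9 -> fault, frames (5 1 8 9)
1 -> hit
9 -> hit
6 -> fault, evict 5, frames (1 8 9 6)
1 -> hit
9 -> hit
1 -> hit
2 -> fault, evict 1, frames (8 9 6 2)
1 -> fault, evict 8, frames (9 6 2 1)
Page faults: 7.

7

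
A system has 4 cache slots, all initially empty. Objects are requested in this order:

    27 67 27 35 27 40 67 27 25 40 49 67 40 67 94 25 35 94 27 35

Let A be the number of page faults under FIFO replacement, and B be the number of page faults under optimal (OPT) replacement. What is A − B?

1

Under FIFO: F F . F . F . . F . F F . . F . F . F . → 10 faults.
Under OPT: F F . F . F . . F . F . . . F . F . F . → 9 faults.
A − B = 10 − 9 = 1.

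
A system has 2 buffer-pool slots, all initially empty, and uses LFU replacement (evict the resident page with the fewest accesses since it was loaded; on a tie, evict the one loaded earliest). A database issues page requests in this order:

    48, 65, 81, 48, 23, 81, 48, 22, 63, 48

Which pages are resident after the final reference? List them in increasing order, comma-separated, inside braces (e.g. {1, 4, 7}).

48 -> miss, frames (48)
65 -> miss, frames (48 65)
81 -> miss, evict 48, frames (65 81)
48 -> miss, evict 65, frames (81 48)
23 -> miss, evict 81, frames (48 23)
81 -> miss, evict 48, frames (23 81)
48 -> miss, evict 23, frames (81 48)
22 -> miss, evict 81, frames (48 22)
63 -> miss, evict 48, frames (22 63)
48 -> miss, evict 22, frames (63 48)

{48, 63}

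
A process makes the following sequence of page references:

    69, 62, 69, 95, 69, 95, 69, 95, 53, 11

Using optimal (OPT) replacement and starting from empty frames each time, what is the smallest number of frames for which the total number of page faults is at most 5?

2

f=1: 10 faults
f=2: 5 faults
f=3: 5 faults
f=4: 5 faults
f=5: 5 faults
Smallest f with faults ≤ 5 is 2.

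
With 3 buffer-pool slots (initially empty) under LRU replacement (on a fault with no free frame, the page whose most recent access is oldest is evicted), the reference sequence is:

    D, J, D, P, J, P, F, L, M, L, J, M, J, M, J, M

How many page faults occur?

D: fault, frames [D]
J: fault, frames [D, J]
D: hit
P: fault, frames [J, D, P]
J: hit
P: hit
F: fault, evict D, frames [J, P, F]
L: fault, evict J, frames [P, F, L]
M: fault, evict P, frames [F, L, M]
L: hit
J: fault, evict F, frames [M, L, J]
M: hit
J: hit
M: hit
J: hit
M: hit
Page faults: 7.

7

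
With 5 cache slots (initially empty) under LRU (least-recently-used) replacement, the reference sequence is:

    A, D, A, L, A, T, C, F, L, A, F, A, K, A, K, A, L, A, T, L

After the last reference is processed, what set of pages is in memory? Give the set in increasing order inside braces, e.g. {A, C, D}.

{A, F, K, L, T}

A -> miss, frames (A)
D -> miss, frames (A D)
A -> hit
L -> miss, frames (D A L)
A -> hit
T -> miss, frames (D L A T)
C -> miss, frames (D L A T C)
F -> miss, evict D, frames (L A T C F)
L -> hit
A -> hit
F -> hit
A -> hit
K -> miss, evict T, frames (C L F A K)
A -> hit
K -> hit
A -> hit
L -> hit
A -> hit
T -> miss, evict C, frames (F K L A T)
L -> hit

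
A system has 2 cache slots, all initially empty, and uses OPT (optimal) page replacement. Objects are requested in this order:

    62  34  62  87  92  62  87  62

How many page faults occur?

5

62: miss, frames {62}
34: miss, frames {62,34}
62: hit
87: miss, evict 34, frames {62,87}
92: miss, evict 87, frames {62,92}
62: hit
87: miss, evict 92, frames {62,87}
62: hit
Page faults: 5.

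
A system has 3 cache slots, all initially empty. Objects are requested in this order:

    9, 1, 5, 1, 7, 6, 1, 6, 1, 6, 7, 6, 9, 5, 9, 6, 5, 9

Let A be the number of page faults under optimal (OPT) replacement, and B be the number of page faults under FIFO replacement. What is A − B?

-2

Under OPT: F F F . F F . . . . . . F F . . . . → 7 faults.
Under FIFO: F F F . F F F . . . . . F F . F . . → 9 faults.
A − B = 7 − 9 = -2.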